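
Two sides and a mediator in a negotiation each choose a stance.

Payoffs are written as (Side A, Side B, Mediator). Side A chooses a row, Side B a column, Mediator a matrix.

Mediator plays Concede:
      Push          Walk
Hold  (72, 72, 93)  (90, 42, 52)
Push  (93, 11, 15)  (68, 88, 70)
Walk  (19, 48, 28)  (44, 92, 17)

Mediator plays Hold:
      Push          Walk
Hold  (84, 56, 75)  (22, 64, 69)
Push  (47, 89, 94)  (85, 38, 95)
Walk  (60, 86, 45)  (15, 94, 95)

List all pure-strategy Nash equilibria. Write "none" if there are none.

There is no pure-strategy Nash equilibrium.

(Hold, Push, Concede): Side A can switch to Push (72 → 93). Not NE.
(Hold, Push, Hold): Side B can switch to Walk (56 → 64). Not NE.
(Hold, Walk, Concede): Side B can switch to Push (42 → 72). Not NE.
(Hold, Walk, Hold): Side A can switch to Push (22 → 85). Not NE.
(Push, Push, Concede): Side B can switch to Walk (11 → 88). Not NE.
(Push, Push, Hold): Side A can switch to Hold (47 → 84). Not NE.
(Push, Walk, Concede): Side A can switch to Hold (68 → 90). Not NE.
(Push, Walk, Hold): Side B can switch to Push (38 → 89). Not NE.
(Walk, Push, Concede): Side A can switch to Hold (19 → 72). Not NE.
(Walk, Push, Hold): Side A can switch to Hold (60 → 84). Not NE.
(Walk, Walk, Concede): Side A can switch to Hold (44 → 90). Not NE.
(Walk, Walk, Hold): Side A can switch to Hold (15 → 22). Not NE.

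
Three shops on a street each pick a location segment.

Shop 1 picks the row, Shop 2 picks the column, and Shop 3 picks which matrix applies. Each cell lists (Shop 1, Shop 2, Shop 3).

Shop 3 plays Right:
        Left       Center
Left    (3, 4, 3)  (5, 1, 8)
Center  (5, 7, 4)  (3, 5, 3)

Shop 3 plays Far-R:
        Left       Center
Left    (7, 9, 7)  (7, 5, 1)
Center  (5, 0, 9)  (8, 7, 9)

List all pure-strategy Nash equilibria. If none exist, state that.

(Left, Left, Right): Shop 1 can switch to Center (3 → 5). Not NE.
(Left, Left, Far-R): Shop 1 gets 7, best alternative 5; Shop 2 gets 9, best alternative 5; Shop 3 gets 7, best alternative 3. No profitable deviation — NE.
(Left, Center, Right): Shop 2 can switch to Left (1 → 4). Not NE.
(Left, Center, Far-R): Shop 1 can switch to Center (7 → 8). Not NE.
(Center, Left, Right): Shop 3 can switch to Far-R (4 → 9). Not NE.
(Center, Left, Far-R): Shop 1 can switch to Left (5 → 7). Not NE.
(Center, Center, Right): Shop 1 can switch to Left (3 → 5). Not NE.
(Center, Center, Far-R): Shop 1 gets 8, best alternative 7; Shop 2 gets 7, best alternative 0; Shop 3 gets 9, best alternative 3. No profitable deviation — NE.

The pure Nash equilibria are (Left, Left, Far-R) and (Center, Center, Far-R).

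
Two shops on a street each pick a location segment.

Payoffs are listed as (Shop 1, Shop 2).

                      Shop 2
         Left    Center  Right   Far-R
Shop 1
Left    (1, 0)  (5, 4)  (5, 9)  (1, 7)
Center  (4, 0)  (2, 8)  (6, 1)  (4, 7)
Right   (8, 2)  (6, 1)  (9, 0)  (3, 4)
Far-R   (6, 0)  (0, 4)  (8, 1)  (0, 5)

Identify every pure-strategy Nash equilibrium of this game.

(Left, Left): Shop 1 can switch to Center (1 → 4). Not NE.
(Left, Center): Shop 1 can switch to Right (5 → 6). Not NE.
(Left, Right): Shop 1 can switch to Center (5 → 6). Not NE.
(Left, Far-R): Shop 1 can switch to Center (1 → 4). Not NE.
(Center, Left): Shop 1 can switch to Right (4 → 8). Not NE.
(Center, Center): Shop 1 can switch to Left (2 → 5). Not NE.
(Center, Right): Shop 1 can switch to Right (6 → 9). Not NE.
(Center, Far-R): Shop 2 can switch to Center (7 → 8). Not NE.
(The remaining 8 profiles each have a profitable deviation by the same check.)

This game has no pure Nash equilibrium.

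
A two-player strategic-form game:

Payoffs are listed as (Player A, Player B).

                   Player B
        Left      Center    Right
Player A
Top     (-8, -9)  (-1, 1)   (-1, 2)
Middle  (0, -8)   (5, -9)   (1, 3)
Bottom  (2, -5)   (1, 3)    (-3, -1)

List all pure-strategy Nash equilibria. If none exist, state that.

Pure NE: (Middle, Right)

For each strategy profile, look for a profitable unilateral deviation.
(Top, Left): Player A can switch to Middle (-8 → 0). Not NE.
(Top, Center): Player A can switch to Middle (-1 → 5). Not NE.
(Top, Right): Player A can switch to Middle (-1 → 1). Not NE.
(Middle, Left): Player A can switch to Bottom (0 → 2). Not NE.
(Middle, Center): Player B can switch to Left (-9 → -8). Not NE.
(Middle, Right): Player A gets 1, best alternative -1; Player B gets 3, best alternative -8. No profitable deviation — NE.
(Bottom, Left): Player B can switch to Center (-5 → 3). Not NE.
(The remaining 2 profiles each have a profitable deviation by the same check.)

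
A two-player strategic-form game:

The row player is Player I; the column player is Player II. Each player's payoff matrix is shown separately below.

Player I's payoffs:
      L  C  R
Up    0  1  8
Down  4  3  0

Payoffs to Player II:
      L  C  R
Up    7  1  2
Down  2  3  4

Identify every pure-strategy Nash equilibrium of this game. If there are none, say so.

No pure-strategy Nash equilibrium.

Mark each player's best response to every combination of opponents' strategies; a profile where every player is best-responding is a pure Nash equilibrium.
Player I against L: payoffs 0, 4 → best response Down.
Player I against C: payoffs 1, 3 → best response Down.
Player I against R: payoffs 8, 0 → best response Up.
Player II against Up: payoffs 7, 1, 2 → best response L.
Player II against Down: payoffs 2, 3, 4 → best response R.
No profile is a mutual best response for all players.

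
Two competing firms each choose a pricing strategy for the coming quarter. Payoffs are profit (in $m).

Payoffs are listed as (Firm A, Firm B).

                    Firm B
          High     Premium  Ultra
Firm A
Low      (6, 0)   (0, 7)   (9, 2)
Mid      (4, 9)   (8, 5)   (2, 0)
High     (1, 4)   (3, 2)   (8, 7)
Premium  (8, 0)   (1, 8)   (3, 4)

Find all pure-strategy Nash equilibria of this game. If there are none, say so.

There is no pure-strategy Nash equilibrium.

Firm A against High: payoffs 6, 4, 1, 8 → best response Premium.
Firm A against Premium: payoffs 0, 8, 3, 1 → best response Mid.
Firm A against Ultra: payoffs 9, 2, 8, 3 → best response Low.
Firm B against Low: payoffs 0, 7, 2 → best response Premium.
Firm B against Mid: payoffs 9, 5, 0 → best response High.
Firm B against High: payoffs 4, 2, 7 → best response Ultra.
Firm B against Premium: payoffs 0, 8, 4 → best response Premium.
No profile is a mutual best response for all players.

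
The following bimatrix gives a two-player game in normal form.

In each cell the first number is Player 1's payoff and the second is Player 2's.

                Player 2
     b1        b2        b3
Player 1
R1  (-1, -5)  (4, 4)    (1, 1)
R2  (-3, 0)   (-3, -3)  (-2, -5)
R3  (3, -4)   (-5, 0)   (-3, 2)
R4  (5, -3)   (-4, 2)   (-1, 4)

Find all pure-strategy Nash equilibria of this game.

Player 1 against b1: payoffs -1, -3, 3, 5 → best response R4.
Player 1 against b2: payoffs 4, -3, -5, -4 → best response R1.
Player 1 against b3: payoffs 1, -2, -3, -1 → best response R1.
Player 2 against R1: payoffs -5, 4, 1 → best response b2.
Player 2 against R2: payoffs 0, -3, -5 → best response b1.
Player 2 against R3: payoffs -4, 0, 2 → best response b3.
Player 2 against R4: payoffs -3, 2, 4 → best response b3.
Mutual best responses: (R1, b2).

The unique pure-strategy Nash equilibrium is (R1, b2).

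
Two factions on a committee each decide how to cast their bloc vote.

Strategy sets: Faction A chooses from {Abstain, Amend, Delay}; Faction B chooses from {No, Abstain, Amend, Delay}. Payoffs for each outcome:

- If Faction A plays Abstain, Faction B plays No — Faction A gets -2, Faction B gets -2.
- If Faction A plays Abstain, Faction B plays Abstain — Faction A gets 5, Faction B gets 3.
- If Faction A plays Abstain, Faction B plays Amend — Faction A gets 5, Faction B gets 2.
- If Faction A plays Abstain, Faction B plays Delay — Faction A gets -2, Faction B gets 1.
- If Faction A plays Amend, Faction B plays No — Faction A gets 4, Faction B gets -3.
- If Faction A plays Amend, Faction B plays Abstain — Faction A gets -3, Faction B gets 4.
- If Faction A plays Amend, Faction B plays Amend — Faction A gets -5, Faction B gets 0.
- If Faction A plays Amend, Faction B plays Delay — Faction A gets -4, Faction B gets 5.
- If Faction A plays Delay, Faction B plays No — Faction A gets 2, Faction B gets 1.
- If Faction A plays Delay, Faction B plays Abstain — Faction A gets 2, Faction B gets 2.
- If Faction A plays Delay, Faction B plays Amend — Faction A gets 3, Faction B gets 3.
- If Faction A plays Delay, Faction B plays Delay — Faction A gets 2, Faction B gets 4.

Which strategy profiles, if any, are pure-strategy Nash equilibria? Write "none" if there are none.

(Abstain, Abstain); (Delay, Delay)

Check each profile: it is a Nash equilibrium iff no player can strictly gain by switching unilaterally.
(Abstain, No): Faction A can switch to Amend (-2 → 4). Not NE.
(Abstain, Abstain): Faction A gets 5, best alternative 2; Faction B gets 3, best alternative 2. No profitable deviation — NE.
(Abstain, Amend): Faction B can switch to Abstain (2 → 3). Not NE.
(Abstain, Delay): Faction A can switch to Delay (-2 → 2). Not NE.
(Amend, No): Faction B can switch to Abstain (-3 → 4). Not NE.
(Amend, Abstain): Faction A can switch to Abstain (-3 → 5). Not NE.
(Amend, Amend): Faction A can switch to Abstain (-5 → 5). Not NE.
(Amend, Delay): Faction A can switch to Abstain (-4 → -2). Not NE.
(Delay, No): Faction A can switch to Amend (2 → 4). Not NE.
(Delay, Abstain): Faction A can switch to Abstain (2 → 5). Not NE.
(Delay, Amend): Faction A can switch to Abstain (3 → 5). Not NE.
(Delay, Delay): Faction A gets 2, best alternative -2; Faction B gets 4, best alternative 3. No profitable deviation — NE.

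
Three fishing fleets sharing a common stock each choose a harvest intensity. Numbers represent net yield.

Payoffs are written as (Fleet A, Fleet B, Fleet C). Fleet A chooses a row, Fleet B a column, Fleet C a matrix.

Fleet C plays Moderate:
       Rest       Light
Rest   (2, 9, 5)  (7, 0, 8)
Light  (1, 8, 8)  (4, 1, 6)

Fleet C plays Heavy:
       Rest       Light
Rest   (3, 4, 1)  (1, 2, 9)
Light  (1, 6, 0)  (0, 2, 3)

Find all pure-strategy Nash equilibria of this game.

Mark each player's best response to every combination of opponents' strategies; a profile where every player is best-responding is a pure Nash equilibrium.
Fleet A against (Rest, Moderate): payoffs 2, 1 → best response Rest.
Fleet A against (Rest, Heavy): payoffs 3, 1 → best response Rest.
Fleet A against (Light, Moderate): payoffs 7, 4 → best response Rest.
Fleet A against (Light, Heavy): payoffs 1, 0 → best response Rest.
Fleet B against (Rest, Moderate): payoffs 9, 0 → best response Rest.
Fleet B against (Rest, Heavy): payoffs 4, 2 → best response Rest.
Fleet B against (Light, Moderate): payoffs 8, 1 → best response Rest.
Fleet B against (Light, Heavy): payoffs 6, 2 → best response Rest.
Fleet C against (Rest, Rest): payoffs 5, 1 → best response Moderate.
Fleet C against (Rest, Light): payoffs 8, 9 → best response Heavy.
Fleet C against (Light, Rest): payoffs 8, 0 → best response Moderate.
Fleet C against (Light, Light): payoffs 6, 3 → best response Moderate.
Mutual best responses: (Rest, Rest, Moderate).

The unique pure-strategy Nash equilibrium is (Rest, Rest, Moderate).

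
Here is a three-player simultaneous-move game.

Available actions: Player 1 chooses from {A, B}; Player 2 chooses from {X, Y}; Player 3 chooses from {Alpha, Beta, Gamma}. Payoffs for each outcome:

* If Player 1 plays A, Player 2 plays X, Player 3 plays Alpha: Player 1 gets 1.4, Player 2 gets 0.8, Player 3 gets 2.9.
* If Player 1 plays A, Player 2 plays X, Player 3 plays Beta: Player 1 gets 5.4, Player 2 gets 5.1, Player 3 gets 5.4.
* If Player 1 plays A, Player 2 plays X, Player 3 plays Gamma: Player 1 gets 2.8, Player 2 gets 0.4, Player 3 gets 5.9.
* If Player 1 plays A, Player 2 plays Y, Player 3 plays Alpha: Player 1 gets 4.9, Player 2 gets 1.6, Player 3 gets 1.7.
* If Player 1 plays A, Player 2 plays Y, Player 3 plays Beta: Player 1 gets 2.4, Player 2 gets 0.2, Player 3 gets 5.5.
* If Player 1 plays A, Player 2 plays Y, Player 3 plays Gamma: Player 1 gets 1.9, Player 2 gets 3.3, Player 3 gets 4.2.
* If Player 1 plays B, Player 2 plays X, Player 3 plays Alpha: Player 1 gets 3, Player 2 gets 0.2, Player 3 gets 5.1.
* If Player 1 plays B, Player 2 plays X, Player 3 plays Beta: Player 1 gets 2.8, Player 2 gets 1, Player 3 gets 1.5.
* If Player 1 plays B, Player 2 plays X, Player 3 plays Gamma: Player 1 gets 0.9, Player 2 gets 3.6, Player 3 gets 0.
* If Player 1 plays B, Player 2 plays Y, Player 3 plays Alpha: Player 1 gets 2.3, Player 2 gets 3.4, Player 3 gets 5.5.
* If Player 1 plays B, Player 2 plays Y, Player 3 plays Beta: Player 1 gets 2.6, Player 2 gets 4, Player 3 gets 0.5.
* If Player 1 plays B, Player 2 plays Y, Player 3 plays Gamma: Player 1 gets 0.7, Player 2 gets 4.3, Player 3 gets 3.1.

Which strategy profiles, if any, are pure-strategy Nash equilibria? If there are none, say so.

No pure-strategy Nash equilibrium.

Player 1 against (X, Alpha): payoffs 1.4, 3 → best response B.
Player 1 against (X, Beta): payoffs 5.4, 2.8 → best response A.
Player 1 against (X, Gamma): payoffs 2.8, 0.9 → best response A.
Player 1 against (Y, Alpha): payoffs 4.9, 2.3 → best response A.
Player 1 against (Y, Beta): payoffs 2.4, 2.6 → best response B.
Player 1 against (Y, Gamma): payoffs 1.9, 0.7 → best response A.
Player 2 against (A, Alpha): payoffs 0.8, 1.6 → best response Y.
Player 2 against (A, Beta): payoffs 5.1, 0.2 → best response X.
Player 2 against (A, Gamma): payoffs 0.4, 3.3 → best response Y.
Player 2 against (B, Alpha): payoffs 0.2, 3.4 → best response Y.
Player 2 against (B, Beta): payoffs 1, 4 → best response Y.
Player 2 against (B, Gamma): payoffs 3.6, 4.3 → best response Y.
Player 3 against (A, X): payoffs 2.9, 5.4, 5.9 → best response Gamma.
Player 3 against (A, Y): payoffs 1.7, 5.5, 4.2 → best response Beta.
Player 3 against (B, X): payoffs 5.1, 1.5, 0 → best response Alpha.
Player 3 against (B, Y): payoffs 5.5, 0.5, 3.1 → best response Alpha.
No profile is a mutual best response for all players.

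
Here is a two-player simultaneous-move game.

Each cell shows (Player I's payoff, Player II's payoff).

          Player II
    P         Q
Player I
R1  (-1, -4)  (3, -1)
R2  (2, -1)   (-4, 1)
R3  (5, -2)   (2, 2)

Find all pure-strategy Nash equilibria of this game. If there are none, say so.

(R1, P): Player I can switch to R2 (-1 → 2). Not NE.
(R1, Q): Player I gets 3, best alternative 2; Player II gets -1, best alternative -4. No profitable deviation — NE.
(R2, P): Player I can switch to R3 (2 → 5). Not NE.
(R2, Q): Player I can switch to R1 (-4 → 3). Not NE.
(R3, P): Player II can switch to Q (-2 → 2). Not NE.
(R3, Q): Player I can switch to R1 (2 → 3). Not NE.

(R1, Q)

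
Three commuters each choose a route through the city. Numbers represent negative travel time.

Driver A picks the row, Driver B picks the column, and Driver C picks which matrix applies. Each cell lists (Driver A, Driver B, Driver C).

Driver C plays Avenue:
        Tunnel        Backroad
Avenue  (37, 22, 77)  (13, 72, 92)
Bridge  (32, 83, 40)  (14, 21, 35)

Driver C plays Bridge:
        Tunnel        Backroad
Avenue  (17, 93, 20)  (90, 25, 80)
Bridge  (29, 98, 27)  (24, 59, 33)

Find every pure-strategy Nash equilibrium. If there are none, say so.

For each strategy profile, look for a profitable unilateral deviation.
(Avenue, Tunnel, Avenue): Driver B can switch to Backroad (22 → 72). Not NE.
(Avenue, Tunnel, Bridge): Driver A can switch to Bridge (17 → 29). Not NE.
(Avenue, Backroad, Avenue): Driver A can switch to Bridge (13 → 14). Not NE.
(Avenue, Backroad, Bridge): Driver B can switch to Tunnel (25 → 93). Not NE.
(Bridge, Tunnel, Avenue): Driver A can switch to Avenue (32 → 37). Not NE.
(Bridge, Tunnel, Bridge): Driver C can switch to Avenue (27 → 40). Not NE.
(Bridge, Backroad, Avenue): Driver B can switch to Tunnel (21 → 83). Not NE.
(Bridge, Backroad, Bridge): Driver A can switch to Avenue (24 → 90). Not NE.

This game has no pure Nash equilibrium.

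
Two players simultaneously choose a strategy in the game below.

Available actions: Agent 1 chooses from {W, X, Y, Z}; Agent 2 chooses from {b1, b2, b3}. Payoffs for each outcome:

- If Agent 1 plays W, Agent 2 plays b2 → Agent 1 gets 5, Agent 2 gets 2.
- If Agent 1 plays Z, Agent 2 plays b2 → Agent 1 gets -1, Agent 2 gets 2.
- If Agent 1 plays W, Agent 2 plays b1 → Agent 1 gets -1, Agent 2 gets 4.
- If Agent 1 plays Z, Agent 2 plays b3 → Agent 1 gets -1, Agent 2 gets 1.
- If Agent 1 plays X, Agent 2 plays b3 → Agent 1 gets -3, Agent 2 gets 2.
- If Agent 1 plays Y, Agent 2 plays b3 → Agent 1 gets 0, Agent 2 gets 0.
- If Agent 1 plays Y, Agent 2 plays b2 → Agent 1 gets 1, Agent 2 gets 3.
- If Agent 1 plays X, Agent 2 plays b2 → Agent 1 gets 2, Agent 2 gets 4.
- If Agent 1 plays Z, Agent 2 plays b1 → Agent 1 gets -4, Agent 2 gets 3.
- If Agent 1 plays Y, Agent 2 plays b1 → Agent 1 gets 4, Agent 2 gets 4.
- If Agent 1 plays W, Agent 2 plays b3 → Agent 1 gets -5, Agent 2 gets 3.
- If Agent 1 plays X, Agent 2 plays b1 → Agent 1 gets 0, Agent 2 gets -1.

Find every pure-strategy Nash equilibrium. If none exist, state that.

(Y, b1)

Agent 1 against b1: payoffs -1, 0, 4, -4 → best response Y.
Agent 1 against b2: payoffs 5, 2, 1, -1 → best response W.
Agent 1 against b3: payoffs -5, -3, 0, -1 → best response Y.
Agent 2 against W: payoffs 4, 2, 3 → best response b1.
Agent 2 against X: payoffs -1, 4, 2 → best response b2.
Agent 2 against Y: payoffs 4, 3, 0 → best response b1.
Agent 2 against Z: payoffs 3, 2, 1 → best response b1.
Mutual best responses: (Y, b1).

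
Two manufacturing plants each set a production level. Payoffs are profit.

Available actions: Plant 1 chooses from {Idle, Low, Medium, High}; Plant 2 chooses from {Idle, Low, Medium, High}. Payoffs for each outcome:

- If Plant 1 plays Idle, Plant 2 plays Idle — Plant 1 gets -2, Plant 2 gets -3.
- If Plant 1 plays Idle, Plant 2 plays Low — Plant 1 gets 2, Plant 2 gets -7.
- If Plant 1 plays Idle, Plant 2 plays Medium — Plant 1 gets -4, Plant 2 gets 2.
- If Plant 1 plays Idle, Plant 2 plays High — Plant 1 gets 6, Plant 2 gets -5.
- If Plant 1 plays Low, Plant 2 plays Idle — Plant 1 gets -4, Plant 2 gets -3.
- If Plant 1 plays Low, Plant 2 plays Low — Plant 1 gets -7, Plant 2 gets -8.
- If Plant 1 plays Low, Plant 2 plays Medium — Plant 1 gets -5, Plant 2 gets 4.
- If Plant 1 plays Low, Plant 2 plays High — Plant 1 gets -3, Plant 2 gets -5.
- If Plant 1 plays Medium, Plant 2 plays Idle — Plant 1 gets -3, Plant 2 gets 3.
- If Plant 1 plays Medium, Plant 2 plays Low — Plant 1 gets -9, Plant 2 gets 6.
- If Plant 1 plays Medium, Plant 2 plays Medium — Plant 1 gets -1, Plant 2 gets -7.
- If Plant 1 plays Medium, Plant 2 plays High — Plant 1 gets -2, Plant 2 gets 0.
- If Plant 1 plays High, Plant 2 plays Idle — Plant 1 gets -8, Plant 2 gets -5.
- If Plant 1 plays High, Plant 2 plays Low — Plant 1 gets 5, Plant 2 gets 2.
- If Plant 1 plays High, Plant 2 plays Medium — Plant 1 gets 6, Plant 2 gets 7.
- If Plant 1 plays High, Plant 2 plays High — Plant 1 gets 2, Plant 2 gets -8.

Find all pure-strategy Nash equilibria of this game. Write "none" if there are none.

Plant 1 against Idle: payoffs -2, -4, -3, -8 → best response Idle.
Plant 1 against Low: payoffs 2, -7, -9, 5 → best response High.
Plant 1 against Medium: payoffs -4, -5, -1, 6 → best response High.
Plant 1 against High: payoffs 6, -3, -2, 2 → best response Idle.
Plant 2 against Idle: payoffs -3, -7, 2, -5 → best response Medium.
Plant 2 against Low: payoffs -3, -8, 4, -5 → best response Medium.
Plant 2 against Medium: payoffs 3, 6, -7, 0 → best response Low.
Plant 2 against High: payoffs -5, 2, 7, -8 → best response Medium.
Mutual best responses: (High, Medium).

(High, Medium)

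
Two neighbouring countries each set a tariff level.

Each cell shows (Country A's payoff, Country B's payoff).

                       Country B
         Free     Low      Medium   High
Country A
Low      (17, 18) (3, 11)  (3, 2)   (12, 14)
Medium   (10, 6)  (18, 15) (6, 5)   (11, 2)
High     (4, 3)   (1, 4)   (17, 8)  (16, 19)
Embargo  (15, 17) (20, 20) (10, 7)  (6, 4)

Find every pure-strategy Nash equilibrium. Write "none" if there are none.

(Low, Free); (High, High); (Embargo, Low)

Country A against Free: payoffs 17, 10, 4, 15 → best response Low.
Country A against Low: payoffs 3, 18, 1, 20 → best response Embargo.
Country A against Medium: payoffs 3, 6, 17, 10 → best response High.
Country A against High: payoffs 12, 11, 16, 6 → best response High.
Country B against Low: payoffs 18, 11, 2, 14 → best response Free.
Country B against Medium: payoffs 6, 15, 5, 2 → best response Low.
Country B against High: payoffs 3, 4, 8, 19 → best response High.
Country B against Embargo: payoffs 17, 20, 7, 4 → best response Low.
Mutual best responses: (Low, Free); (High, High); (Embargo, Low).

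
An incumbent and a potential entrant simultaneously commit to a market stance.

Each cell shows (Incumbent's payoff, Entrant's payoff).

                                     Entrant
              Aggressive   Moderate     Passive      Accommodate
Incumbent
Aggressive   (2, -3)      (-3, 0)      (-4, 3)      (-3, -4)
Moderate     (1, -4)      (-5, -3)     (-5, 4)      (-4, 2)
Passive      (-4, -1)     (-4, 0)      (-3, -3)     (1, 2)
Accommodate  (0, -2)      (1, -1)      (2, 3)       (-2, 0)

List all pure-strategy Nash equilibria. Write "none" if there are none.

Mark each player's best response to every combination of opponents' strategies; a profile where every player is best-responding is a pure Nash equilibrium.
Incumbent against Aggressive: payoffs 2, 1, -4, 0 → best response Aggressive.
Incumbent against Moderate: payoffs -3, -5, -4, 1 → best response Accommodate.
Incumbent against Passive: payoffs -4, -5, -3, 2 → best response Accommodate.
Incumbent against Accommodate: payoffs -3, -4, 1, -2 → best response Passive.
Entrant against Aggressive: payoffs -3, 0, 3, -4 → best response Passive.
Entrant against Moderate: payoffs -4, -3, 4, 2 → best response Passive.
Entrant against Passive: payoffs -1, 0, -3, 2 → best response Accommodate.
Entrant against Accommodate: payoffs -2, -1, 3, 0 → best response Passive.
Mutual best responses: (Passive, Accommodate); (Accommodate, Passive).

(Passive, Accommodate), (Accommodate, Passive)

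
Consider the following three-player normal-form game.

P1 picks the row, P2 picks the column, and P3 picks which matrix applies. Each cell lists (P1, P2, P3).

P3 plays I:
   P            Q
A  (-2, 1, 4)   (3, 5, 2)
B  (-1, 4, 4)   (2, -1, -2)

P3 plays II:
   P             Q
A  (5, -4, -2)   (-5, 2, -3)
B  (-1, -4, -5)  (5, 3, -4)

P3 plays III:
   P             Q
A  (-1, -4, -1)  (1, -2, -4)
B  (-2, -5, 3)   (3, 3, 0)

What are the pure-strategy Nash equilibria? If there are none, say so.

(A, P, I): P1 can switch to B (-2 → -1). Not NE.
(A, P, II): P2 can switch to Q (-4 → 2). Not NE.
(A, P, III): P2 can switch to Q (-4 → -2). Not NE.
(A, Q, I): P1 gets 3, best alternative 2; P2 gets 5, best alternative 1; P3 gets 2, best alternative -3. No profitable deviation — NE.
(A, Q, II): P1 can switch to B (-5 → 5). Not NE.
(A, Q, III): P1 can switch to B (1 → 3). Not NE.
(B, P, I): P1 gets -1, best alternative -2; P2 gets 4, best alternative -1; P3 gets 4, best alternative 3. No profitable deviation — NE.
(B, P, II): P1 can switch to A (-1 → 5). Not NE.
(B, P, III): P1 can switch to A (-2 → -1). Not NE.
(B, Q, I): P1 can switch to A (2 → 3). Not NE.
(B, Q, III): P1 gets 3, best alternative 1; P2 gets 3, best alternative -5; P3 gets 0, best alternative -2. No profitable deviation — NE.
(The remaining 1 profile has a profitable deviation by the same check.)

The pure Nash equilibria are (A, Q, I); (B, P, I); (B, Q, III).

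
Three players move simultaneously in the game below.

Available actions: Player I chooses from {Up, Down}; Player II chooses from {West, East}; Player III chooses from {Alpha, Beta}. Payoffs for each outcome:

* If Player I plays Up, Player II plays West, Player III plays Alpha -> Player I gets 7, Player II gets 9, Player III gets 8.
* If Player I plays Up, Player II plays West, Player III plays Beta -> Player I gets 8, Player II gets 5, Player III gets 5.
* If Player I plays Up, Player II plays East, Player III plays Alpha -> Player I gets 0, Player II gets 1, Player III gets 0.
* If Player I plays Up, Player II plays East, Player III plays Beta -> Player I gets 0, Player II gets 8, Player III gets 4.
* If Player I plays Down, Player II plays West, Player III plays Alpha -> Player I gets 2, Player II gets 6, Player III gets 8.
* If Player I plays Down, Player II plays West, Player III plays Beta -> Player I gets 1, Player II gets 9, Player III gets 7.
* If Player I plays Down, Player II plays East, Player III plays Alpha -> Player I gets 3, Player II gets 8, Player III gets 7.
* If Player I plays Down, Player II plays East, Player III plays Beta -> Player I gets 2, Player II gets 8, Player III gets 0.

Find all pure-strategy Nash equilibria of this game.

The pure Nash equilibria are (Up, West, Alpha) and (Down, East, Alpha).

Player I against (West, Alpha): payoffs 7, 2 → best response Up.
Player I against (West, Beta): payoffs 8, 1 → best response Up.
Player I against (East, Alpha): payoffs 0, 3 → best response Down.
Player I against (East, Beta): payoffs 0, 2 → best response Down.
Player II against (Up, Alpha): payoffs 9, 1 → best response West.
Player II against (Up, Beta): payoffs 5, 8 → best response East.
Player II against (Down, Alpha): payoffs 6, 8 → best response East.
Player II against (Down, Beta): payoffs 9, 8 → best response West.
Player III against (Up, West): payoffs 8, 5 → best response Alpha.
Player III against (Up, East): payoffs 0, 4 → best response Beta.
Player III against (Down, West): payoffs 8, 7 → best response Alpha.
Player III against (Down, East): payoffs 7, 0 → best response Alpha.
Mutual best responses: (Up, West, Alpha); (Down, East, Alpha).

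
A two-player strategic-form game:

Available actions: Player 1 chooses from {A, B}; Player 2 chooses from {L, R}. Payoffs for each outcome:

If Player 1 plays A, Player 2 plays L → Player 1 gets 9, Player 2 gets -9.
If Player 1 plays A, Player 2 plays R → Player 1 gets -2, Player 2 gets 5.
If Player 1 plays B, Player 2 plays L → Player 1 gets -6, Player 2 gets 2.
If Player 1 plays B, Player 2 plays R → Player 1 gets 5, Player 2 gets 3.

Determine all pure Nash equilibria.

Pure NE: (B, R)

(A, L): Player 2 can switch to R (-9 → 5). Not NE.
(A, R): Player 1 can switch to B (-2 → 5). Not NE.
(B, L): Player 1 can switch to A (-6 → 9). Not NE.
(B, R): Player 1 gets 5, best alternative -2; Player 2 gets 3, best alternative 2. No profitable deviation — NE.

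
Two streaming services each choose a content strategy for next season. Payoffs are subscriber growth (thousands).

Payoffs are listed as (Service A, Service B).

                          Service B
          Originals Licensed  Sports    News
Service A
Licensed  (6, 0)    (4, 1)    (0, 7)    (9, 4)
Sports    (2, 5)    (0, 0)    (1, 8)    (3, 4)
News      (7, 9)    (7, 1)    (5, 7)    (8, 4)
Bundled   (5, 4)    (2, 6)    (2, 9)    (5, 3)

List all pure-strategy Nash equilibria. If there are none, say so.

(Licensed, Originals): Service A can switch to News (6 → 7). Not NE.
(Licensed, Licensed): Service A can switch to News (4 → 7). Not NE.
(Licensed, Sports): Service A can switch to Sports (0 → 1). Not NE.
(Licensed, News): Service B can switch to Sports (4 → 7). Not NE.
(Sports, Originals): Service A can switch to Licensed (2 → 6). Not NE.
(Sports, Licensed): Service A can switch to Licensed (0 → 4). Not NE.
(Sports, Sports): Service A can switch to News (1 → 5). Not NE.
(Sports, News): Service A can switch to Licensed (3 → 9). Not NE.
(News, Originals): Service A gets 7, best alternative 6; Service B gets 9, best alternative 7. No profitable deviation — NE.
(News, Licensed): Service B can switch to Originals (1 → 9). Not NE.
(News, Sports): Service B can switch to Originals (7 → 9). Not NE.
(News, News): Service A can switch to Licensed (8 → 9). Not NE.
(Bundled, Originals): Service A can switch to Licensed (5 → 6). Not NE.
(The remaining 3 profiles each have a profitable deviation by the same check.)

(News, Originals)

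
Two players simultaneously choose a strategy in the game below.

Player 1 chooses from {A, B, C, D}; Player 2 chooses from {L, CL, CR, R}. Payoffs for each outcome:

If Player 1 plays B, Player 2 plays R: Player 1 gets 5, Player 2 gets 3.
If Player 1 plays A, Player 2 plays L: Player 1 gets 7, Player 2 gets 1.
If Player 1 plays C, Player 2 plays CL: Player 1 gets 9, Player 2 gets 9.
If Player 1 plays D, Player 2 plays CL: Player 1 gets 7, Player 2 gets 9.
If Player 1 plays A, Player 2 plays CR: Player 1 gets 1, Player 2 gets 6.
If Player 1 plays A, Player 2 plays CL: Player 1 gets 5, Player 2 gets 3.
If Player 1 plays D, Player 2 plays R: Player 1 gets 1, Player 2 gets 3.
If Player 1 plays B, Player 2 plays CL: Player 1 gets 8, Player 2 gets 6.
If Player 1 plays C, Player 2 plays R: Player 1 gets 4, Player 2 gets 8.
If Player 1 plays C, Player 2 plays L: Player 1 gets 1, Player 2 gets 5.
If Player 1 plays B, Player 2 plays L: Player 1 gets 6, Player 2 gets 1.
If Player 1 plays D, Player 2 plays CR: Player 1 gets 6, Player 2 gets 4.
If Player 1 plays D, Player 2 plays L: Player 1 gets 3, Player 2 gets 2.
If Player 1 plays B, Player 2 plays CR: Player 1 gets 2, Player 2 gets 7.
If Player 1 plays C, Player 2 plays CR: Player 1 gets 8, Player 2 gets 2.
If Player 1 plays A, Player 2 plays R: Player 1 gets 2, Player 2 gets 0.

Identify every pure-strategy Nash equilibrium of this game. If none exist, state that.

(A, L): Player 2 can switch to CL (1 → 3). Not NE.
(A, CL): Player 1 can switch to B (5 → 8). Not NE.
(A, CR): Player 1 can switch to B (1 → 2). Not NE.
(A, R): Player 1 can switch to B (2 → 5). Not NE.
(B, L): Player 1 can switch to A (6 → 7). Not NE.
(B, CL): Player 1 can switch to C (8 → 9). Not NE.
(C, CL): Player 1 gets 9, best alternative 8; Player 2 gets 9, best alternative 8. No profitable deviation — NE.
(The remaining 9 profiles each have a profitable deviation by the same check.)

The unique pure-strategy Nash equilibrium is (C, CL).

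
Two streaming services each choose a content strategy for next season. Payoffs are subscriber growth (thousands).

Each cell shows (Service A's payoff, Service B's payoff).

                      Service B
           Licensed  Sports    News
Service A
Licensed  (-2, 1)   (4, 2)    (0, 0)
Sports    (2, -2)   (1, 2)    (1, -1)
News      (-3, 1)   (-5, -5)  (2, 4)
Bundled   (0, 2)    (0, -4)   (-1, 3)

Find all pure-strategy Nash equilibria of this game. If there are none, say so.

Service A against Licensed: payoffs -2, 2, -3, 0 → best response Sports.
Service A against Sports: payoffs 4, 1, -5, 0 → best response Licensed.
Service A against News: payoffs 0, 1, 2, -1 → best response News.
Service B against Licensed: payoffs 1, 2, 0 → best response Sports.
Service B against Sports: payoffs -2, 2, -1 → best response Sports.
Service B against News: payoffs 1, -5, 4 → best response News.
Service B against Bundled: payoffs 2, -4, 3 → best response News.
Mutual best responses: (Licensed, Sports); (News, News).

The pure Nash equilibria are (Licensed, Sports) and (News, News).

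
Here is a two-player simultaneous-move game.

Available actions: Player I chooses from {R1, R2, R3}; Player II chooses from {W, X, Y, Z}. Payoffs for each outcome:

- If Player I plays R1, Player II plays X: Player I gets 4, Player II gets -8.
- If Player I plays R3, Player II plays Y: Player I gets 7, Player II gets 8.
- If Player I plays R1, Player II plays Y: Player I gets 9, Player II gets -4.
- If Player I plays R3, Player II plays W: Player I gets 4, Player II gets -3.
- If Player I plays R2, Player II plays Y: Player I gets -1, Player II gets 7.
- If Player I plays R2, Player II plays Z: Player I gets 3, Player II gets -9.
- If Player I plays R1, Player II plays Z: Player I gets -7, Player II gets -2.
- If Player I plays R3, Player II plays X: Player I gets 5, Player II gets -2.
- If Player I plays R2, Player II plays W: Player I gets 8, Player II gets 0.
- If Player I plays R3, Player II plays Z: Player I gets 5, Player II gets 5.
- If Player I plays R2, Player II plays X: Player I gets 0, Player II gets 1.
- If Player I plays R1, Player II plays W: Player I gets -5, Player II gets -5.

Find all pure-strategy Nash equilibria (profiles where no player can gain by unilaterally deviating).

Check each profile: it is a Nash equilibrium iff no player can strictly gain by switching unilaterally.
(R1, W): Player I can switch to R2 (-5 → 8). Not NE.
(R1, X): Player I can switch to R3 (4 → 5). Not NE.
(R1, Y): Player II can switch to Z (-4 → -2). Not NE.
(R1, Z): Player I can switch to R2 (-7 → 3). Not NE.
(R2, W): Player II can switch to X (0 → 1). Not NE.
(R2, X): Player I can switch to R1 (0 → 4). Not NE.
(R2, Y): Player I can switch to R1 (-1 → 9). Not NE.
(R2, Z): Player I can switch to R3 (3 → 5). Not NE.
(R3, W): Player I can switch to R2 (4 → 8). Not NE.
(R3, X): Player II can switch to Y (-2 → 8). Not NE.
(The remaining 2 profiles each have a profitable deviation by the same check.)

No pure-strategy Nash equilibrium.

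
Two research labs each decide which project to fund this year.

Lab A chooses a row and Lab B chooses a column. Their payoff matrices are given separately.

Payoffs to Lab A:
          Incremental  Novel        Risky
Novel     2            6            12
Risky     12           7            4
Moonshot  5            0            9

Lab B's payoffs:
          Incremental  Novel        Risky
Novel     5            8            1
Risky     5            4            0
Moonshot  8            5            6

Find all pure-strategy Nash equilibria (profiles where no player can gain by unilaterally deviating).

Lab A against Incremental: payoffs 2, 12, 5 → best response Risky.
Lab A against Novel: payoffs 6, 7, 0 → best response Risky.
Lab A against Risky: payoffs 12, 4, 9 → best response Novel.
Lab B against Novel: payoffs 5, 8, 1 → best response Novel.
Lab B against Risky: payoffs 5, 4, 0 → best response Incremental.
Lab B against Moonshot: payoffs 8, 5, 6 → best response Incremental.
Mutual best responses: (Risky, Incremental).

(Risky, Incremental)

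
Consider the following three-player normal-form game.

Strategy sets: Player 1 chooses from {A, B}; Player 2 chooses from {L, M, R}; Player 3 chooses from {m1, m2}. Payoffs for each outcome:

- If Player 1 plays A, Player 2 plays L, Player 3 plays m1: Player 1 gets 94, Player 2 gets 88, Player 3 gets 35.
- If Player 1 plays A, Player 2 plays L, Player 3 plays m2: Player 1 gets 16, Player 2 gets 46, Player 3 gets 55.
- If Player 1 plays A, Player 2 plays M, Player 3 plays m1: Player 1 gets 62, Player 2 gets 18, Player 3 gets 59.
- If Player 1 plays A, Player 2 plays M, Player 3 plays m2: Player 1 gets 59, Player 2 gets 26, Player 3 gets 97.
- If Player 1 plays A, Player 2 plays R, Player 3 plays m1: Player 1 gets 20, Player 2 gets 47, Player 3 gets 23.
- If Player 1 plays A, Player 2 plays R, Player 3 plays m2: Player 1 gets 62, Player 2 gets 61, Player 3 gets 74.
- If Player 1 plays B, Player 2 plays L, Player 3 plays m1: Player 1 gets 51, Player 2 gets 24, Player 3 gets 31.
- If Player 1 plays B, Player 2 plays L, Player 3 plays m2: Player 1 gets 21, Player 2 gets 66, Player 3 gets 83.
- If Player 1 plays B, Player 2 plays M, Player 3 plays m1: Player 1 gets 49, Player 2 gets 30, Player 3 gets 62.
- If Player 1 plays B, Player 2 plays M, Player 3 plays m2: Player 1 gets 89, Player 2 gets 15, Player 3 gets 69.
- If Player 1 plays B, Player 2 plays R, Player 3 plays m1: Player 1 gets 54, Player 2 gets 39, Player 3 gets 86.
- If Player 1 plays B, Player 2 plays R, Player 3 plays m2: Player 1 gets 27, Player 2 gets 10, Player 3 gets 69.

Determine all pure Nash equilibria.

(A, R, m2) and (B, L, m2) and (B, R, m1)

(A, L, m1): Player 3 can switch to m2 (35 → 55). Not NE.
(A, L, m2): Player 1 can switch to B (16 → 21). Not NE.
(A, M, m1): Player 2 can switch to L (18 → 88). Not NE.
(A, M, m2): Player 1 can switch to B (59 → 89). Not NE.
(A, R, m1): Player 1 can switch to B (20 → 54). Not NE.
(A, R, m2): Player 1 gets 62, best alternative 27; Player 2 gets 61, best alternative 46; Player 3 gets 74, best alternative 23. No profitable deviation — NE.
(B, L, m1): Player 1 can switch to A (51 → 94). Not NE.
(B, L, m2): Player 1 gets 21, best alternative 16; Player 2 gets 66, best alternative 15; Player 3 gets 83, best alternative 31. No profitable deviation — NE.
(B, M, m1): Player 1 can switch to A (49 → 62). Not NE.
(B, M, m2): Player 2 can switch to L (15 → 66). Not NE.
(B, R, m1): Player 1 gets 54, best alternative 20; Player 2 gets 39, best alternative 30; Player 3 gets 86, best alternative 69. No profitable deviation — NE.
(B, R, m2): Player 1 can switch to A (27 → 62). Not NE.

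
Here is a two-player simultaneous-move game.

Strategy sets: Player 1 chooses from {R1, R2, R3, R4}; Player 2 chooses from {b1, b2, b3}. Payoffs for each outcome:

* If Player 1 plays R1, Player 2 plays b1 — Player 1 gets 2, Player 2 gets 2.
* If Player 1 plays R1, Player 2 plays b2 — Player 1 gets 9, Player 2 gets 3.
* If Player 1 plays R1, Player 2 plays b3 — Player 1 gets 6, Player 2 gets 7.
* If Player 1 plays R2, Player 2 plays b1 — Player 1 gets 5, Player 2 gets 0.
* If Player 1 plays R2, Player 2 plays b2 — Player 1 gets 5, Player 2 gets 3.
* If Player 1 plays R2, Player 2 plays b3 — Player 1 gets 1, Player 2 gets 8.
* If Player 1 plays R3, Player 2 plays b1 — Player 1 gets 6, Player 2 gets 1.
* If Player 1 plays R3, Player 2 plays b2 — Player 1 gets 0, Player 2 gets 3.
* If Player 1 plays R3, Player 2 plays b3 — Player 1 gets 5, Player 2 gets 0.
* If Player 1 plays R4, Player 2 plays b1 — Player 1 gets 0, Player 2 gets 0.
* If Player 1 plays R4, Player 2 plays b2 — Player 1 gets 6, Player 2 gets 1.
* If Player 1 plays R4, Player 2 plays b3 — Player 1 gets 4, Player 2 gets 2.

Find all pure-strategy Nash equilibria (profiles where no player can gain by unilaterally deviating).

For each player, find the best response to each opponent profile; mutual best responses are the pure NE.
Player 1 against b1: payoffs 2, 5, 6, 0 → best response R3.
Player 1 against b2: payoffs 9, 5, 0, 6 → best response R1.
Player 1 against b3: payoffs 6, 1, 5, 4 → best response R1.
Player 2 against R1: payoffs 2, 3, 7 → best response b3.
Player 2 against R2: payoffs 0, 3, 8 → best response b3.
Player 2 against R3: payoffs 1, 3, 0 → best response b2.
Player 2 against R4: payoffs 0, 1, 2 → best response b3.
Mutual best responses: (R1, b3).

Pure NE: (R1, b3)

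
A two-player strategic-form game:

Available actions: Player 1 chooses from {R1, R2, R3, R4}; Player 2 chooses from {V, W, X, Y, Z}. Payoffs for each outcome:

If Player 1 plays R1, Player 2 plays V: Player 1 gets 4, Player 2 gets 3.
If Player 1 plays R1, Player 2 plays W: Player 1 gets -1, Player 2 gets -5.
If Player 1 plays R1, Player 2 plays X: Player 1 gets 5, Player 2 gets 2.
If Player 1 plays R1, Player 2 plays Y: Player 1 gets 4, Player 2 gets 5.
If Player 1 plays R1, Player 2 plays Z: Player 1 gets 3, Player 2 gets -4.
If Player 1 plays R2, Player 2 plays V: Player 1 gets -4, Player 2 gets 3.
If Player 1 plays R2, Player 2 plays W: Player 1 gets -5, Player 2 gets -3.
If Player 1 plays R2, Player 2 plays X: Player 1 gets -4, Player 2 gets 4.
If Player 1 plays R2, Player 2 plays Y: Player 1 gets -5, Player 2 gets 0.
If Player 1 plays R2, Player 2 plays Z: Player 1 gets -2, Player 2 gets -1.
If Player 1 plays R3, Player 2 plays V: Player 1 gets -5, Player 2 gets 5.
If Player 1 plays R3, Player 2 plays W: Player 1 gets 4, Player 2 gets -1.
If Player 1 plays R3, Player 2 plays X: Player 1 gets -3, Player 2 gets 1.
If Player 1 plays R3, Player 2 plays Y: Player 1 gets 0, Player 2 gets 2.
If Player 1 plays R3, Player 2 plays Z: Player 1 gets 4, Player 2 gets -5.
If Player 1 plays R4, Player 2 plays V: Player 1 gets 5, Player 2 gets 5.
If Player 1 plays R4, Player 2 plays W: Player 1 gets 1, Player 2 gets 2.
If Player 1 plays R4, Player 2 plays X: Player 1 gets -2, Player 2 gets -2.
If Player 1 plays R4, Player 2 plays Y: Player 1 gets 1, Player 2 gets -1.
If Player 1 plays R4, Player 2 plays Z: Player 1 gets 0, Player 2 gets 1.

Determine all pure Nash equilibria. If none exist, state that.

(R1, V): Player 1 can switch to R4 (4 → 5). Not NE.
(R1, W): Player 1 can switch to R3 (-1 → 4). Not NE.
(R1, X): Player 2 can switch to V (2 → 3). Not NE.
(R1, Y): Player 1 gets 4, best alternative 1; Player 2 gets 5, best alternative 3. No profitable deviation — NE.
(R1, Z): Player 1 can switch to R3 (3 → 4). Not NE.
(R2, V): Player 1 can switch to R1 (-4 → 4). Not NE.
(R2, W): Player 1 can switch to R1 (-5 → -1). Not NE.
(R2, X): Player 1 can switch to R1 (-4 → 5). Not NE.
(R2, Y): Player 1 can switch to R1 (-5 → 4). Not NE.
(R2, Z): Player 1 can switch to R1 (-2 → 3). Not NE.
(R3, V): Player 1 can switch to R1 (-5 → 4). Not NE.
(R3, W): Player 2 can switch to V (-1 → 5). Not NE.
(R3, X): Player 1 can switch to R1 (-3 → 5). Not NE.
(R4, V): Player 1 gets 5, best alternative 4; Player 2 gets 5, best alternative 2. No profitable deviation — NE.
(The remaining 6 profiles each have a profitable deviation by the same check.)

The pure Nash equilibria are (R1, Y) and (R4, V).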